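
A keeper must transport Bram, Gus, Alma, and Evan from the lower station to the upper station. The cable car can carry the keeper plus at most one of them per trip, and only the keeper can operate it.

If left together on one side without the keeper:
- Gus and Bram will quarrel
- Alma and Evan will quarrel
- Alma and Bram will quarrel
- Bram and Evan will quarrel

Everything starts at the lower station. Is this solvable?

Whatever the first load, the items left behind include a forbidden pair without the keeper. No opening move is safe, so no plan exists.

No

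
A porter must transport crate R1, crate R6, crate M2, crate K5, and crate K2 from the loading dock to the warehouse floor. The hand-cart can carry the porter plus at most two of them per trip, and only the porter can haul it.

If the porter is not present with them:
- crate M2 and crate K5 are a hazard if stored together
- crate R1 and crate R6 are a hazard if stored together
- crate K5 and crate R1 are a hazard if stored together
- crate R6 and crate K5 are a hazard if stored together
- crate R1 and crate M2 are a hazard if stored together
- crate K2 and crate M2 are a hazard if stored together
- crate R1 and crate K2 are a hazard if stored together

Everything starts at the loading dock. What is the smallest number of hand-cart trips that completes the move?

Whatever the first load, the items left behind include a forbidden pair without the porter. No opening move is safe, so no plan exists.

impossible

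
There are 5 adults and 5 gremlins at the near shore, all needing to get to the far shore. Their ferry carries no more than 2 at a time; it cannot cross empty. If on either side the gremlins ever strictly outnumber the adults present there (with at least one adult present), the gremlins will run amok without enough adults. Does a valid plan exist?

Following every safe sequence of crossings from the start, the most of the 10 that can be at the far shore as the ferry arrives there on crossings 1, 3, 5, 7 is 2, 3, 4, 5 respectively; the best ever achieved is 5 of 10.
From crossing 9 on, no configuration arises that was not already reachable earlier: only 13 distinct safe configurations (who is on which side, and where the ferry is) can ever be reached, none of them has everyone across, and every continuation just revisits them. They are: 0 adults + 0 gremlins across (ferry back at the start); 0 adults + 1 gremlin across (ferry there); 0 adults + 1 gremlin across (ferry back at the start); 0 adults + 2 gremlins across (ferry there); 0 adults + 2 gremlins across (ferry back at the start); 0 adults + 3 gremlins across (ferry there); 0 adults + 3 gremlins across (ferry back at the start); 0 adults + 4 gremlins across (ferry there); 0 adults + 4 gremlins across (ferry back at the start); 0 adults + 5 gremlins across (ferry there); 1 adult + 1 gremlin across (ferry there); 1 adult + 1 gremlin across (ferry back at the start); 2 adults + 2 gremlins across (ferry there). So no valid plan exists.

No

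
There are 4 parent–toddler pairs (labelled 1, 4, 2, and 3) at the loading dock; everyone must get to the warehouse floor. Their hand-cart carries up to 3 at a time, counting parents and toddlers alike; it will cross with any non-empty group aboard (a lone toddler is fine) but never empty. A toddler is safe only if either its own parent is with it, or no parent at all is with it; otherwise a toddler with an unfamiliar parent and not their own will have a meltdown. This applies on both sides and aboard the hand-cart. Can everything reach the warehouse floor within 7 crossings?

Counting alone: each trip to the warehouse floor takes at most 3 across and each return brings at least 1 back, so after t trips out (and t−1 returns) at most 3t − (t−1) of the 8 are across; that first reaches 8 at t = 4, so at least 7 crossings are needed.
The safety rule pushes this higher. Following every safe sequence of crossings, the most of the 8 that can be at the warehouse floor as the hand-cart arrives there on crossing 7 is 7 — never all 8.
So the move cannot be finished within 7 crossings. (The shortest complete plan takes 9:)
1. parent 1 and toddler 1 cross → the warehouse floor.
2. parent 1 crosses ← the loading dock.
3. parent 1, parent 4, and toddler 4 cross → the warehouse floor.
4. parent 1 and toddler 1 cross ← the loading dock.
5. parent 1, parent 2, and parent 3 cross → the warehouse floor.
6. toddler 4 crosses ← the loading dock.
7. toddler 1 and toddler 4 cross → the warehouse floor.
8. toddler 1 crosses ← the loading dock.
9. toddler 1, toddler 2, and toddler 3 cross → the warehouse floor.

No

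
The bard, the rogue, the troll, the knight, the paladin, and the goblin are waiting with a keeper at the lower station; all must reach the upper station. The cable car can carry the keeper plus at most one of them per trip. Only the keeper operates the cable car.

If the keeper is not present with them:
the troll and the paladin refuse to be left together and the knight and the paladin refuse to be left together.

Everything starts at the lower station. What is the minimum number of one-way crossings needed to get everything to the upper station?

Counting alone: the keeper can take at most 1 across per trip to the upper station, so moving all 6 needs at least 6 loaded trips out, with a return between consecutive ones — at least 11 crossings.
The safety rule pushes this higher. Following every safe sequence of crossings, the most of the 6 that can be at the upper station as the cable car arrives there on crossing 11 is 5 — never all 6.
So no plan with fewer than 13 crossings exists, and this one achieves 13:
1. Keeper goes to the upper station with the paladin.  [the lower station: the bard, the goblin, the knight, the rogue, the troll | the upper station: the paladin]
2. Keeper goes back to the lower station alone.  [the lower station: the bard, the goblin, the knight, the rogue, the troll | the upper station: the paladin]
3. Keeper goes to the upper station with the bard.  [the lower station: the goblin, the knight, the rogue, the troll | the upper station: the bard, the paladin]
4. Keeper goes back to the lower station alone.  [the lower station: the goblin, the knight, the rogue, the troll | the upper station: the bard, the paladin]
5. Keeper goes to the upper station with the rogue.  [the lower station: the goblin, the knight, the troll | the upper station: the bard, the paladin, the rogue]
6. Keeper goes back to the lower station alone.  [the lower station: the goblin, the knight, the troll | the upper station: the bard, the paladin, the rogue]
7. Keeper goes to the upper station with the troll.  [the lower station: the goblin, the knight | the upper station: the bard, the paladin, the rogue, the troll]
8. Keeper goes back to the lower station with the paladin.  [the lower station: the goblin, the knight, the paladin | the upper station: the bard, the rogue, the troll]
9. Keeper goes to the upper station with the knight.  [the lower station: the goblin, the paladin | the upper station: the bard, the knight, the rogue, the troll]
10. Keeper goes back to the lower station alone.  [the lower station: the goblin, the paladin | the upper station: the bard, the knight, the rogue, the troll]
11. Keeper goes to the upper station with the goblin.  [the lower station: the paladin | the upper station: the bard, the goblin, the knight, the rogue, the troll]
12. Keeper goes back to the lower station alone.  [the lower station: the paladin | the upper station: the bard, the goblin, the knight, the rogue, the troll]
13. Keeper goes to the upper station with the paladin.  [the lower station: — | the upper station: the bard, the goblin, the knight, the paladin, the rogue, the troll]

13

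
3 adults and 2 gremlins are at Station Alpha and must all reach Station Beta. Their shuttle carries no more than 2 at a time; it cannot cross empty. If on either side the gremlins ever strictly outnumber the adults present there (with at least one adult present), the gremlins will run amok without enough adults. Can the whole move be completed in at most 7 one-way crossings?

Yes

Yes — this plan uses 7 crossings (≤ 7):
1. 2 gremlins → Station Beta.  (Station Alpha: 3A 0G; Station Beta: 0A 2G)
2. 1 gremlin ← Station Alpha.  (Station Alpha: 3A 1G; Station Beta: 0A 1G)
3. 2 adults → Station Beta.  (Station Alpha: 1A 1G; Station Beta: 2A 1G)
4. 1 adult ← Station Alpha.  (Station Alpha: 2A 1G; Station Beta: 1A 1G)
5. 1 adult and 1 gremlin → Station Beta.  (Station Alpha: 1A 0G; Station Beta: 2A 2G)
6. 1 gremlin ← Station Alpha.  (Station Alpha: 1A 1G; Station Beta: 2A 1G)
7. 1 adult and 1 gremlin → Station Beta.  (Station Alpha: 0A 0G; Station Beta: 3A 2G)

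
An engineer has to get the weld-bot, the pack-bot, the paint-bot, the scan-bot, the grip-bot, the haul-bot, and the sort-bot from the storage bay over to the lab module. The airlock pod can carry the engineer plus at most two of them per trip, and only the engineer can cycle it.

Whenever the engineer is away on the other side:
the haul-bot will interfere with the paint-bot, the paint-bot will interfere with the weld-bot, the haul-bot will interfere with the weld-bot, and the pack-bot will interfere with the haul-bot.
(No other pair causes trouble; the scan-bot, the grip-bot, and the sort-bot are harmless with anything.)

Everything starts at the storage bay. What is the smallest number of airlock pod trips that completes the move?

Counting alone: the engineer can take at most 2 across per trip to the lab module, so moving all 7 needs at least 4 loaded trips out, with a return between consecutive ones — at least 7 crossings.
The safety rule pushes this higher. Following every safe sequence of crossings, the most of the 7 that can be at the lab module as the airlock pod arrives there on crossings 7, 9 is 5, 6 respectively — never all 7.
So no plan with fewer than 11 crossings exists, and this one achieves 11:
1. Engineer goes to the lab module with the haul-bot and the weld-bot.  [the storage bay: the grip-bot, the pack-bot, the paint-bot, the scan-bot, the sort-bot | the lab module: the haul-bot, the weld-bot]
2. Engineer goes back to the storage bay with the weld-bot.  [the storage bay: the grip-bot, the pack-bot, the paint-bot, the scan-bot, the sort-bot, the weld-bot | the lab module: the haul-bot]
3. Engineer goes to the lab module with the pack-bot and the weld-bot.  [the storage bay: the grip-bot, the paint-bot, the scan-bot, the sort-bot | the lab module: the haul-bot, the pack-bot, the weld-bot]
4. Engineer goes back to the storage bay with the haul-bot.  [the storage bay: the grip-bot, the haul-bot, the paint-bot, the scan-bot, the sort-bot | the lab module: the pack-bot, the weld-bot]
5. Engineer goes to the lab module with the paint-bot and the scan-bot.  [the storage bay: the grip-bot, the haul-bot, the sort-bot | the lab module: the pack-bot, the paint-bot, the scan-bot, the weld-bot]
6. Engineer goes back to the storage bay with the weld-bot.  [the storage bay: the grip-bot, the haul-bot, the sort-bot, the weld-bot | the lab module: the pack-bot, the paint-bot, the scan-bot]
7. Engineer goes to the lab module with the grip-bot and the weld-bot.  [the storage bay: the haul-bot, the sort-bot | the lab module: the grip-bot, the pack-bot, the paint-bot, the scan-bot, the weld-bot]
8. Engineer goes back to the storage bay with the weld-bot.  [the storage bay: the haul-bot, the sort-bot, the weld-bot | the lab module: the grip-bot, the pack-bot, the paint-bot, the scan-bot]
9. Engineer goes to the lab module with the sort-bot and the weld-bot.  [the storage bay: the haul-bot | the lab module: the grip-bot, the pack-bot, the paint-bot, the scan-bot, the sort-bot, the weld-bot]
10. Engineer goes back to the storage bay with the weld-bot.  [the storage bay: the haul-bot, the weld-bot | the lab module: the grip-bot, the pack-bot, the paint-bot, the scan-bot, the sort-bot]
11. Engineer goes to the lab module with the haul-bot and the weld-bot.  [the storage bay: — | the lab module: the grip-bot, the haul-bot, the pack-bot, the paint-bot, the scan-bot, the sort-bot, the weld-bot]

11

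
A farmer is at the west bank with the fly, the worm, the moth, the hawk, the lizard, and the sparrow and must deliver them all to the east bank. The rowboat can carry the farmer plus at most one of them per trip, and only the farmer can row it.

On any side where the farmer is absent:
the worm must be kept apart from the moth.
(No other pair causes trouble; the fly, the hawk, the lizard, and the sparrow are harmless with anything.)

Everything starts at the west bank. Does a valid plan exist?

1. Farmer goes to the east bank with the worm.  [the west bank: the fly, the hawk, the lizard, the moth, the sparrow | the east bank: the worm]
2. Farmer goes back to the west bank alone.  [the west bank: the fly, the hawk, the lizard, the moth, the sparrow | the east bank: the worm]
3. Farmer goes to the east bank with the fly.  [the west bank: the hawk, the lizard, the moth, the sparrow | the east bank: the fly, the worm]
4. Farmer goes back to the west bank alone.  [the west bank: the hawk, the lizard, the moth, the sparrow | the east bank: the fly, the worm]
5. Farmer goes to the east bank with the hawk.  [the west bank: the lizard, the moth, the sparrow | the east bank: the fly, the hawk, the worm]
6. Farmer goes back to the west bank alone.  [the west bank: the lizard, the moth, the sparrow | the east bank: the fly, the hawk, the worm]
7. Farmer goes to the east bank with the lizard.  [the west bank: the moth, the sparrow | the east bank: the fly, the hawk, the lizard, the worm]
8. Farmer goes back to the west bank alone.  [the west bank: the moth, the sparrow | the east bank: the fly, the hawk, the lizard, the worm]
9. Farmer goes to the east bank with the sparrow.  [the west bank: the moth | the east bank: the fly, the hawk, the lizard, the sparrow, the worm]
10. Farmer goes back to the west bank alone.  [the west bank: the moth | the east bank: the fly, the hawk, the lizard, the sparrow, the worm]
11. Farmer goes to the east bank with the moth.  [the west bank: — | the east bank: the fly, the hawk, the lizard, the moth, the sparrow, the worm]

Yes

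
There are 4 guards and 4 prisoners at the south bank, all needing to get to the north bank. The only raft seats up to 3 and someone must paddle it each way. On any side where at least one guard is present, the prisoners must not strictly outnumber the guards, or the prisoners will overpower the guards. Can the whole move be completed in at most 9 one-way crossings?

Yes — this plan uses 9 crossings (≤ 9):
1. 2 prisoners → the north bank.  (the south bank: 4G 2P; the north bank: 0G 2P)
2. 1 prisoner ← the south bank.  (the south bank: 4G 3P; the north bank: 0G 1P)
3. 3 prisoners → the north bank.  (the south bank: 4G 0P; the north bank: 0G 4P)
4. 1 prisoner ← the south bank.  (the south bank: 4G 1P; the north bank: 0G 3P)
5. 3 guards → the north bank.  (the south bank: 1G 1P; the north bank: 3G 3P)
6. 1 guard and 1 prisoner ← the south bank.  (the south bank: 2G 2P; the north bank: 2G 2P)
7. 2 guards → the north bank.  (the south bank: 0G 2P; the north bank: 4G 2P)
8. 1 prisoner ← the south bank.  (the south bank: 0G 3P; the north bank: 4G 1P)
9. 3 prisoners → the north bank.  (the south bank: 0G 0P; the north bank: 4G 4P)

Yes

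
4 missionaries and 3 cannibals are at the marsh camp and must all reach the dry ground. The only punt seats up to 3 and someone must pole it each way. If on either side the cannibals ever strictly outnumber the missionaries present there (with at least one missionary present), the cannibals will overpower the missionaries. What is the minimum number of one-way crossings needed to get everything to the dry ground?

5

Counting alone: each trip to the dry ground takes at most 3 across and each return brings at least 1 back, so after t trips out (and t−1 returns) at most 3t − (t−1) of the 7 are across; that first reaches 7 at t = 3, so at least 5 crossings are needed.
The plan below uses exactly 5 crossings, so it is optimal:
1. 3 cannibals → the dry ground.  (the marsh camp: 4M 0C; the dry ground: 0M 3C)
2. 1 cannibal ← the marsh camp.  (the marsh camp: 4M 1C; the dry ground: 0M 2C)
3. 3 missionaries → the dry ground.  (the marsh camp: 1M 1C; the dry ground: 3M 2C)
4. 1 missionary ← the marsh camp.  (the marsh camp: 2M 1C; the dry ground: 2M 2C)
5. 2 missionaries and 1 cannibal → the dry ground.  (the marsh camp: 0M 0C; the dry ground: 4M 3C)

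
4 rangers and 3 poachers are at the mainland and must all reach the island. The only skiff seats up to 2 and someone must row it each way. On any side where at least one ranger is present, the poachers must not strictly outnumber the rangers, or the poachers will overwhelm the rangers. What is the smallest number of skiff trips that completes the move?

Counting alone: each trip to the island takes at most 2 across and each return brings at least 1 back, so after t trips out (and t−1 returns) at most 2t − (t−1) of the 7 are across; that first reaches 7 at t = 6, so at least 11 crossings are needed.
The plan below uses exactly 11 crossings, so it is optimal:
1. 2 poachers → the island.  (the mainland: 4R 1P; the island: 0R 2P)
2. 1 poacher ← the mainland.  (the mainland: 4R 2P; the island: 0R 1P)
3. 2 poachers → the island.  (the mainland: 4R 0P; the island: 0R 3P)
4. 1 poacher ← the mainland.  (the mainland: 4R 1P; the island: 0R 2P)
5. 2 rangers → the island.  (the mainland: 2R 1P; the island: 2R 2P)
6. 1 poacher ← the mainland.  (the mainland: 2R 2P; the island: 2R 1P)
7. 1 ranger and 1 poacher → the island.  (the mainland: 1R 1P; the island: 3R 2P)
8. 1 ranger ← the mainland.  (the mainland: 2R 1P; the island: 2R 2P)
9. 1 ranger and 1 poacher → the island.  (the mainland: 1R 0P; the island: 3R 3P)
10. 1 poacher ← the mainland.  (the mainland: 1R 1P; the island: 3R 2P)
11. 1 ranger and 1 poacher → the island.  (the mainland: 0R 0P; the island: 4R 3P)

11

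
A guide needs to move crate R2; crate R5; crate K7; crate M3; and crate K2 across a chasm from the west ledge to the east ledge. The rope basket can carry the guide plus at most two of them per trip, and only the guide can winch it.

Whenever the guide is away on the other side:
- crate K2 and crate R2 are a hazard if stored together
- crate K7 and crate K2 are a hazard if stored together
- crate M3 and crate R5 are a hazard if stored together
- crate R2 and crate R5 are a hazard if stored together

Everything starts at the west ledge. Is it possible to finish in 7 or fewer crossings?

Yes

Yes — this plan uses 7 crossings (≤ 7):
1. Guide goes to the east ledge with crate K2 and crate R5.
2. Guide goes back to the west ledge alone.
3. Guide goes to the east ledge with crate R2.
4. Guide goes back to the west ledge with crate K2 and crate R5.
5. Guide goes to the east ledge with crate K7 and crate M3.
6. Guide goes back to the west ledge alone.
7. Guide goes to the east ledge with crate K2 and crate R5.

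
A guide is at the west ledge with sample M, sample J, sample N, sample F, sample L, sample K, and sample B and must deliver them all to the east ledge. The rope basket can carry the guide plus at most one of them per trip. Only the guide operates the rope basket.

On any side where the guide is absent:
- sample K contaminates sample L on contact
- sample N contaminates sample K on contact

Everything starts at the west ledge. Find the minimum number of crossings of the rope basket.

Counting alone: the guide can take at most 1 across per trip to the east ledge, so moving all 7 needs at least 7 loaded trips out, with a return between consecutive ones — at least 13 crossings.
The safety rule pushes this higher. Following every safe sequence of crossings, the most of the 7 that can be at the east ledge as the rope basket arrives there on crossing 13 is 6 — never all 7.
So no plan with fewer than 15 crossings exists, and this one achieves 15:
1. Guide goes to the east ledge with sample K.  [the west ledge: sample B, sample F, sample J, sample L, sample M, sample N | the east ledge: sample K]
2. Guide goes back to the west ledge alone.  [the west ledge: sample B, sample F, sample J, sample L, sample M, sample N | the east ledge: sample K]
3. Guide goes to the east ledge with sample M.  [the west ledge: sample B, sample F, sample J, sample L, sample N | the east ledge: sample K, sample M]
4. Guide goes back to the west ledge alone.  [the west ledge: sample B, sample F, sample J, sample L, sample N | the east ledge: sample K, sample M]
5. Guide goes to the east ledge with sample J.  [the west ledge: sample B, sample F, sample L, sample N | the east ledge: sample J, sample K, sample M]
6. Guide goes back to the west ledge alone.  [the west ledge: sample B, sample F, sample L, sample N | the east ledge: sample J, sample K, sample M]
7. Guide goes to the east ledge with sample N.  [the west ledge: sample B, sample F, sample L | the east ledge: sample J, sample K, sample M, sample N]
8. Guide goes back to the west ledge with sample K.  [the west ledge: sample B, sample F, sample K, sample L | the east ledge: sample J, sample M, sample N]
9. Guide goes to the east ledge with sample L.  [the west ledge: sample B, sample F, sample K | the east ledge: sample J, sample L, sample M, sample N]
10. Guide goes back to the west ledge alone.  [the west ledge: sample B, sample F, sample K | the east ledge: sample J, sample L, sample M, sample N]
11. Guide goes to the east ledge with sample F.  [the west ledge: sample B, sample K | the east ledge: sample F, sample J, sample L, sample M, sample N]
12. Guide goes back to the west ledge alone.  [the west ledge: sample B, sample K | the east ledge: sample F, sample J, sample L, sample M, sample N]
13. Guide goes to the east ledge with sample B.  [the west ledge: sample K | the east ledge: sample B, sample F, sample J, sample L, sample M, sample N]
14. Guide goes back to the west ledge alone.  [the west ledge: sample K | the east ledge: sample B, sample F, sample J, sample L, sample M, sample N]
15. Guide goes to the east ledge with sample K.  [the west ledge: — | the east ledge: sample B, sample F, sample J, sample K, sample L, sample M, sample N]

15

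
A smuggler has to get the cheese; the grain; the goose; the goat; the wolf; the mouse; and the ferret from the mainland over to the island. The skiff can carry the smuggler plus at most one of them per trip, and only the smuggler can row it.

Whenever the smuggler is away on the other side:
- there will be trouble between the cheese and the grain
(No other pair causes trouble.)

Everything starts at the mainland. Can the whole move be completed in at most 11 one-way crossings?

Counting alone: the smuggler can take at most 1 across per trip to the island, so moving all 7 needs at least 7 loaded trips out, with a return between consecutive ones — at least 13 crossings.
Since 11 < 13, 11 crossings cannot be enough. (The shortest complete plan in fact takes 13:)
1. Smuggler goes to the island with the cheese.  [the mainland: the ferret, the goat, the goose, the grain, the mouse, the wolf | the island: the cheese]
2. Smuggler goes back to the mainland alone.  [the mainland: the ferret, the goat, the goose, the grain, the mouse, the wolf | the island: the cheese]
3. Smuggler goes to the island with the goose.  [the mainland: the ferret, the goat, the grain, the mouse, the wolf | the island: the cheese, the goose]
4. Smuggler goes back to the mainland alone.  [the mainland: the ferret, the goat, the grain, the mouse, the wolf | the island: the cheese, the goose]
5. Smuggler goes to the island with the goat.  [the mainland: the ferret, the grain, the mouse, the wolf | the island: the cheese, the goat, the goose]
6. Smuggler goes back to the mainland alone.  [the mainland: the ferret, the grain, the mouse, the wolf | the island: the cheese, the goat, the goose]
7. Smuggler goes to the island with the wolf.  [the mainland: the ferret, the grain, the mouse | the island: the cheese, the goat, the goose, the wolf]
8. Smuggler goes back to the mainland alone.  [the mainland: the ferret, the grain, the mouse | the island: the cheese, the goat, the goose, the wolf]
9. Smuggler goes to the island with the mouse.  [the mainland: the ferret, the grain | the island: the cheese, the goat, the goose, the mouse, the wolf]
10. Smuggler goes back to the mainland alone.  [the mainland: the ferret, the grain | the island: the cheese, the goat, the goose, the mouse, the wolf]
11. Smuggler goes to the island with the ferret.  [the mainland: the grain | the island: the cheese, the ferret, the goat, the goose, the mouse, the wolf]
12. Smuggler goes back to the mainland alone.  [the mainland: the grain | the island: the cheese, the ferret, the goat, the goose, the mouse, the wolf]
13. Smuggler goes to the island with the grain.  [the mainland: — | the island: the cheese, the ferret, the goat, the goose, the grain, the mouse, the wolf]

No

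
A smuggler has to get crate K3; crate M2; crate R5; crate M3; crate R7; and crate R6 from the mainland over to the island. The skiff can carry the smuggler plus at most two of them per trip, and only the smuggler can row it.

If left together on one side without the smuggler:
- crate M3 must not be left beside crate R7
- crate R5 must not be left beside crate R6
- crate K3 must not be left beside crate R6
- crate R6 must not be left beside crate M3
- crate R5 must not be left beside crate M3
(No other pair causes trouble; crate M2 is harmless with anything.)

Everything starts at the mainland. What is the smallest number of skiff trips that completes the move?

Counting alone: the smuggler can take at most 2 across per trip to the island, so moving all 6 needs at least 3 loaded trips out, with a return between consecutive ones — at least 5 crossings.
The safety rule pushes this higher. Following every safe sequence of crossings, the most of the 6 that can be at the island as the skiff arrives there on crossings 5, 7 is 4, 5 respectively — never all 6.
So no plan with fewer than 9 crossings exists, and this one achieves 9:
1. Smuggler goes to the island with crate M3 and crate R6.  [the mainland: crate K3, crate M2, crate R5, crate R7 | the island: crate M3, crate R6]
2. Smuggler goes back to the mainland with crate M3.  [the mainland: crate K3, crate M2, crate M3, crate R5, crate R7 | the island: crate R6]
3. Smuggler goes to the island with crate K3 and crate M3.  [the mainland: crate M2, crate R5, crate R7 | the island: crate K3, crate M3, crate R6]
4. Smuggler goes back to the mainland with crate R6.  [the mainland: crate M2, crate R5, crate R6, crate R7 | the island: crate K3, crate M3]
5. Smuggler goes to the island with crate M2 and crate R5.  [the mainland: crate R6, crate R7 | the island: crate K3, crate M2, crate M3, crate R5]
6. Smuggler goes back to the mainland with crate R5.  [the mainland: crate R5, crate R6, crate R7 | the island: crate K3, crate M2, crate M3]
7. Smuggler goes to the island with crate R5 and crate R7.  [the mainland: crate R6 | the island: crate K3, crate M2, crate M3, crate R5, crate R7]
8. Smuggler goes back to the mainland with crate M3.  [the mainland: crate M3, crate R6 | the island: crate K3, crate M2, crate R5, crate R7]
9. Smuggler goes to the island with crate M3 and crate R6.  [the mainland: — | the island: crate K3, crate M2, crate M3, crate R5, crate R6, crate R7]

9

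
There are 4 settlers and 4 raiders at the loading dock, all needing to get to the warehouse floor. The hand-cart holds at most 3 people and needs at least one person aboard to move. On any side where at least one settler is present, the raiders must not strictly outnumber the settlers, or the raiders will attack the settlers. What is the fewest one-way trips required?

Counting alone: each trip to the warehouse floor takes at most 3 across and each return brings at least 1 back, so after t trips out (and t−1 returns) at most 3t − (t−1) of the 8 are across; that first reaches 8 at t = 4, so at least 7 crossings are needed.
The safety rule pushes this higher. Following every safe sequence of crossings, the most of the 8 that can be at the warehouse floor as the hand-cart arrives there on crossing 7 is 7 — never all 8.
So no plan with fewer than 9 crossings exists, and this one achieves 9:
1. 2 raiders → the warehouse floor.  (the loading dock: 4S 2R; the warehouse floor: 0S 2R)
2. 1 raider ← the loading dock.  (the loading dock: 4S 3R; the warehouse floor: 0S 1R)
3. 3 raiders → the warehouse floor.  (the loading dock: 4S 0R; the warehouse floor: 0S 4R)
4. 1 raider ← the loading dock.  (the loading dock: 4S 1R; the warehouse floor: 0S 3R)
5. 3 settlers → the warehouse floor.  (the loading dock: 1S 1R; the warehouse floor: 3S 3R)
6. 1 settler and 1 raider ← the loading dock.  (the loading dock: 2S 2R; the warehouse floor: 2S 2R)
7. 2 settlers → the warehouse floor.  (the loading dock: 0S 2R; the warehouse floor: 4S 2R)
8. 1 raider ← the loading dock.  (the loading dock: 0S 3R; the warehouse floor: 4S 1R)
9. 3 raiders → the warehouse floor.  (the loading dock: 0S 0R; the warehouse floor: 4S 4R)

9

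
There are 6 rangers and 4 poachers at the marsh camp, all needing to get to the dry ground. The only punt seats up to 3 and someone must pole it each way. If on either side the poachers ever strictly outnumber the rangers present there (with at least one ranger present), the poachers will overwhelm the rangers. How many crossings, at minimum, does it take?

9

Counting alone: each trip to the dry ground takes at most 3 across and each return brings at least 1 back, so after t trips out (and t−1 returns) at most 3t − (t−1) of the 10 are across; that first reaches 10 at t = 5, so at least 9 crossings are needed.
The plan below uses exactly 9 crossings, so it is optimal:
1. 2 poachers → the dry ground.  (the marsh camp: 6R 2P; the dry ground: 0R 2P)
2. 1 poacher ← the marsh camp.  (the marsh camp: 6R 3P; the dry ground: 0R 1P)
3. 3 poachers → the dry ground.  (the marsh camp: 6R 0P; the dry ground: 0R 4P)
4. 1 poacher ← the marsh camp.  (the marsh camp: 6R 1P; the dry ground: 0R 3P)
5. 3 rangers → the dry ground.  (the marsh camp: 3R 1P; the dry ground: 3R 3P)
6. 1 poacher ← the marsh camp.  (the marsh camp: 3R 2P; the dry ground: 3R 2P)
7. 1 ranger and 2 poachers → the dry ground.  (the marsh camp: 2R 0P; the dry ground: 4R 4P)
8. 1 poacher ← the marsh camp.  (the marsh camp: 2R 1P; the dry ground: 4R 3P)
9. 2 rangers and 1 poacher → the dry ground.  (the marsh camp: 0R 0P; the dry ground: 6R 4P)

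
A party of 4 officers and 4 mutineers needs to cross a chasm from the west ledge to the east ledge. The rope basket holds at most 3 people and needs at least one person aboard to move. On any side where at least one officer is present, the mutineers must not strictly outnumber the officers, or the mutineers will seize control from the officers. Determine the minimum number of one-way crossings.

Counting alone: each trip to the east ledge takes at most 3 across and each return brings at least 1 back, so after t trips out (and t−1 returns) at most 3t − (t−1) of the 8 are across; that first reaches 8 at t = 4, so at least 7 crossings are needed.
The safety rule pushes this higher. Following every safe sequence of crossings, the most of the 8 that can be at the east ledge as the rope basket arrives there on crossing 7 is 7 — never all 8.
So no plan with fewer than 9 crossings exists, and this one achieves 9:
1. 2 mutineers → the east ledge.  (the west ledge: 4O 2M; the east ledge: 0O 2M)
2. 1 mutineer ← the west ledge.  (the west ledge: 4O 3M; the east ledge: 0O 1M)
3. 3 mutineers → the east ledge.  (the west ledge: 4O 0M; the east ledge: 0O 4M)
4. 1 mutineer ← the west ledge.  (the west ledge: 4O 1M; the east ledge: 0O 3M)
5. 3 officers → the east ledge.  (the west ledge: 1O 1M; the east ledge: 3O 3M)
6. 1 officer and 1 mutineer ← the west ledge.  (the west ledge: 2O 2M; the east ledge: 2O 2M)
7. 2 officers → the east ledge.  (the west ledge: 0O 2M; the east ledge: 4O 2M)
8. 1 mutineer ← the west ledge.  (the west ledge: 0O 3M; the east ledge: 4O 1M)
9. 3 mutineers → the east ledge.  (the west ledge: 0O 0M; the east ledge: 4O 4M)

9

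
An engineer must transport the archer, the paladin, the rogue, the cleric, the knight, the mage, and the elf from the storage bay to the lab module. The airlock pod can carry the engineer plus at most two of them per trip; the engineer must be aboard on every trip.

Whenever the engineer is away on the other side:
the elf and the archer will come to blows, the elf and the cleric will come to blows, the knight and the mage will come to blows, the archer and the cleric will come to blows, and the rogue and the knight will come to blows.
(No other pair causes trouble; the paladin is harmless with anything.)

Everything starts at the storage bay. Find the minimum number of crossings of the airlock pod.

Whatever the first load, the items left behind include a forbidden pair without the engineer. No opening move is safe, so no plan exists.

impossible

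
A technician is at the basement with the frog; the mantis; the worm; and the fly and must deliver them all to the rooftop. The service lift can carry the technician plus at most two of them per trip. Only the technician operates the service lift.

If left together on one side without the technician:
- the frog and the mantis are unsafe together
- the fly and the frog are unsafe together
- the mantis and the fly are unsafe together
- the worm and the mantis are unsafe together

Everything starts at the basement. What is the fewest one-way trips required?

Counting alone: the technician can take at most 2 across per trip to the rooftop, so moving all 4 needs at least 2 loaded trips out, with a return between consecutive ones — at least 3 crossings.
The safety rule pushes this higher. Following every safe sequence of crossings, the most of the 4 that can be at the rooftop as the service lift arrives there on crossing 3 is 3 — never all 4.
So no plan with fewer than 5 crossings exists, and this one achieves 5:
1. Technician goes to the rooftop with the frog and the mantis.
2. Technician goes back to the basement with the frog.
3. Technician goes to the rooftop with the frog and the worm.
4. Technician goes back to the basement with the mantis.
5. Technician goes to the rooftop with the fly and the mantis.

5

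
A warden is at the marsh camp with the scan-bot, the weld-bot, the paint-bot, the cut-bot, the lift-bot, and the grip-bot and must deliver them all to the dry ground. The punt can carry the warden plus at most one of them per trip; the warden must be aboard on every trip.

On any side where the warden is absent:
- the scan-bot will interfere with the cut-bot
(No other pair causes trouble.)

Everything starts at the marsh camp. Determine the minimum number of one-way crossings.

Counting alone: the warden can take at most 1 across per trip to the dry ground, so moving all 6 needs at least 6 loaded trips out, with a return between consecutive ones — at least 11 crossings.
The plan below uses exactly 11 crossings, so it is optimal:
1. Warden goes to the dry ground with the scan-bot.
2. Warden goes back to the marsh camp alone.
3. Warden goes to the dry ground with the weld-bot.
4. Warden goes back to the marsh camp alone.
5. Warden goes to the dry ground with the paint-bot.
6. Warden goes back to the marsh camp alone.
7. Warden goes to the dry ground with the lift-bot.
8. Warden goes back to the marsh camp alone.
9. Warden goes to the dry ground with the grip-bot.
10. Warden goes back to the marsh camp alone.
11. Warden goes to the dry ground with the cut-bot.

11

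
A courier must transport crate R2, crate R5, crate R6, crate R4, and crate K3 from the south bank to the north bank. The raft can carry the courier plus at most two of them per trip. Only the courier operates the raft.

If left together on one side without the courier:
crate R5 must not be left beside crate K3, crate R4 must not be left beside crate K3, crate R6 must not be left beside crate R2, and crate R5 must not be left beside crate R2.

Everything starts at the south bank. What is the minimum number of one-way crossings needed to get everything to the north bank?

7

Counting alone: the courier can take at most 2 across per trip to the north bank, so moving all 5 needs at least 3 loaded trips out, with a return between consecutive ones — at least 5 crossings.
The safety rule pushes this higher. Following every safe sequence of crossings, the most of the 5 that can be at the north bank as the raft arrives there on crossing 5 is 4 — never all 5.
So no plan with fewer than 7 crossings exists, and this one achieves 7:
1. Courier goes to the north bank with crate K3 and crate R2.  [the south bank: crate R4, crate R5, crate R6 | the north bank: crate K3, crate R2]
2. Courier goes back to the south bank alone.  [the south bank: crate R4, crate R5, crate R6 | the north bank: crate K3, crate R2]
3. Courier goes to the north bank with crate R5.  [the south bank: crate R4, crate R6 | the north bank: crate K3, crate R2, crate R5]
4. Courier goes back to the south bank with crate K3 and crate R2.  [the south bank: crate K3, crate R2, crate R4, crate R6 | the north bank: crate R5]
5. Courier goes to the north bank with crate R4 and crate R6.  [the south bank: crate K3, crate R2 | the north bank: crate R4, crate R5, crate R6]
6. Courier goes back to the south bank alone.  [the south bank: crate K3, crate R2 | the north bank: crate R4, crate R5, crate R6]
7. Courier goes to the north bank with crate K3 and crate R2.  [the south bank: — | the north bank: crate K3, crate R2, crate R4, crate R5, crate R6]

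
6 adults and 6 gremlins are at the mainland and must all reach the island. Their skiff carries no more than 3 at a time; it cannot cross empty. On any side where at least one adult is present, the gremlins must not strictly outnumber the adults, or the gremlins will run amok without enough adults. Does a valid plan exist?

No

Following every safe sequence of crossings from the start, the most of the 12 that can be at the island as the skiff arrives there on crossings 1, 3, 5 is 3, 5, 6 respectively; the best ever achieved is 6 of 12.
From crossing 7 on, no configuration arises that was not already reachable earlier: only 17 distinct safe configurations (who is on which side, and where the skiff is) can ever be reached, none of them has everyone across, and every continuation just revisits them. They are: 0 adults + 0 gremlins across (skiff back at the start); 0 adults + 1 gremlin across (skiff there); 0 adults + 1 gremlin across (skiff back at the start); 0 adults + 2 gremlins across (skiff there); 0 adults + 2 gremlins across (skiff back at the start); 0 adults + 3 gremlins across (skiff there); 0 adults + 3 gremlins across (skiff back at the start); 0 adults + 4 gremlins across (skiff there); 0 adults + 4 gremlins across (skiff back at the start); 0 adults + 5 gremlins across (skiff there); 0 adults + 5 gremlins across (skiff back at the start); 0 adults + 6 gremlins across (skiff there); 1 adult + 1 gremlin across (skiff there); 1 adult + 1 gremlin across (skiff back at the start); 2 adults + 2 gremlins across (skiff there); 2 adults + 2 gremlins across (skiff back at the start); 3 adults + 3 gremlins across (skiff there). So no valid plan exists.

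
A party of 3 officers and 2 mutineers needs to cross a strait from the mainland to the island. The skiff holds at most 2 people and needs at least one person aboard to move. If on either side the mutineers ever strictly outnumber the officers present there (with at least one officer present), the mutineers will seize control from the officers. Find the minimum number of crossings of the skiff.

Counting alone: each trip to the island takes at most 2 across and each return brings at least 1 back, so after t trips out (and t−1 returns) at most 2t − (t−1) of the 5 are across; that first reaches 5 at t = 4, so at least 7 crossings are needed.
The plan below uses exactly 7 crossings, so it is optimal:
1. 2 mutineers → the island.  (the mainland: 3O 0M; the island: 0O 2M)
2. 1 mutineer ← the mainland.  (the mainland: 3O 1M; the island: 0O 1M)
3. 2 officers → the island.  (the mainland: 1O 1M; the island: 2O 1M)
4. 1 officer ← the mainland.  (the mainland: 2O 1M; the island: 1O 1M)
5. 1 officer and 1 mutineer → the island.  (the mainland: 1O 0M; the island: 2O 2M)
6. 1 mutineer ← the mainland.  (the mainland: 1O 1M; the island: 2O 1M)
7. 1 officer and 1 mutineer → the island.  (the mainland: 0O 0M; the island: 3O 2M)

7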